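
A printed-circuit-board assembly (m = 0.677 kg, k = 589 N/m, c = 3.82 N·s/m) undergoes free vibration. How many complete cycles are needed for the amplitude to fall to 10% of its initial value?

4 cycles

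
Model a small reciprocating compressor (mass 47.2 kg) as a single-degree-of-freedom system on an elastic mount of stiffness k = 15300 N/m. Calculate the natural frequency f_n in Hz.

ω_n = √(k/m) = √(15300/47.2) = √324.2 = 18.00 rad/s.
f_n = ω_n/(2π) = 18.00/6.283 = 2.865 Hz.

2.87 Hz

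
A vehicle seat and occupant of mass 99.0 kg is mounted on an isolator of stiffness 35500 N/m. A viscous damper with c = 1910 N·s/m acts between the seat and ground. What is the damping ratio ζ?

0.509

ω_n = √(k/m) = √(35500/99.0) = 18.94 rad/s.
Critical damping c_c = 2√(k·m) = 2√(35500 × 99.0) = 3749 N·s/m, so ζ = c/c_c = 1910/3749 = 0.5094.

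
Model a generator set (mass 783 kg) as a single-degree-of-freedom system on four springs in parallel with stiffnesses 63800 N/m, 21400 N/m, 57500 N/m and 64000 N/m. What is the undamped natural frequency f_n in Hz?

2.59 Hz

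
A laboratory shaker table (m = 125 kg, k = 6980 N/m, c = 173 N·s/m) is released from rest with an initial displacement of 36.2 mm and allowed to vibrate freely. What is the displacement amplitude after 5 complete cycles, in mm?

ζ = c/(2√(km)) = 173/(2√(6980 × 125)) = 173/1868 = 0.09260.
Logarithmic decrement δ = 2πζ/√(1 − ζ²) = 2π × 0.09260/√(1 − 0.00858) = 0.5844.
After n cycles, x_n/x₀ = e^(−nδ), so x_5 = 36.2 × e^(−5 × 0.5844) = 36.2 × 0.05384 = 1.949 mm.

1.95 mm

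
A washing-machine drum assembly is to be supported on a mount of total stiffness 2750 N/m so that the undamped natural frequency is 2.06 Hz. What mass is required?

ω_n = 2πf_n = 2π × 2.06 = 12.94 rad/s.
m = k/ω_n² = 2750/12.94² = 2750/167.5 = 16.41 kg.

16.4 kg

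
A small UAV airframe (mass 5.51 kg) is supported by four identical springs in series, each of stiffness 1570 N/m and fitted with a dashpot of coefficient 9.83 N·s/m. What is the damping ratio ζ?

Series springs: 1/k_eq = 4/1570, so k_eq = 1570/4 = 392.5 N/m.
ω_n = √(k_eq/m) = √(392.5/5.51) = 8.440 rad/s.
Critical damping c_c = 2√(k_eq·m) = 2√(392.5 × 5.51) = 93.01 N·s/m, so ζ = c/c_c = 9.83/93.01 = 0.1057.

0.106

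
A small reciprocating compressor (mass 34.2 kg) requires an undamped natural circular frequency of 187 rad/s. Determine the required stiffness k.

1200000 N/m

k = m·ω_n² = 34.2 × 187.0² = 34.2 × 34970 = 1196000 N/m.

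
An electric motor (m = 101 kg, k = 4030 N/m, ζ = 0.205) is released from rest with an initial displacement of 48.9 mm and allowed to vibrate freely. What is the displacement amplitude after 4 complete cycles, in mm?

0.253 mm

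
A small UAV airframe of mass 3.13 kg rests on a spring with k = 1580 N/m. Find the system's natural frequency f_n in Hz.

ω_n = √(k/m) = √(1580/3.13) = √504.8 = 22.47 rad/s.
f_n = ω_n/(2π) = 22.47/6.283 = 3.576 Hz.

3.58 Hz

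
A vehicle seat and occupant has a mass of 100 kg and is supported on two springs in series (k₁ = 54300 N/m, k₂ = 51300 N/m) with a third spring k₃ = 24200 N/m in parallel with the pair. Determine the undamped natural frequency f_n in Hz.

Series pair: k_s = k₁k₂/(k₁+k₂) = (54300)(51300)/(54300 + 51300) = 26380 N/m. In parallel with k₃: k_eq = 26380 + 24200 = 50580 N/m.
ω_n = √(k_eq/m) = √(50580/100) = √505.8 = 22.49 rad/s.
f_n = ω_n/(2π) = 22.49/6.283 = 3.579 Hz.

3.58 Hz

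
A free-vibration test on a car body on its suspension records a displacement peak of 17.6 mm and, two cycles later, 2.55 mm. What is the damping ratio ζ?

0.152

Logarithmic decrement δ = (1/n)·ln(x₀/x_n) = (1/2)·ln(17.6/2.55) = (1/2)·ln(6.902) = 0.9659.
ζ = δ/√(4π² + δ²) = 0.9659/√(39.48 + 0.933) = 0.9659/6.357 = 0.1519.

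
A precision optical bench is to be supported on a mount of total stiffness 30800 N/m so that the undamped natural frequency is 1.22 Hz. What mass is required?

524 kg

ω_n = 2πf_n = 2π × 1.22 = 7.665 rad/s.
m = k/ω_n² = 30800/7.665² = 30800/58.76 = 524.2 kg.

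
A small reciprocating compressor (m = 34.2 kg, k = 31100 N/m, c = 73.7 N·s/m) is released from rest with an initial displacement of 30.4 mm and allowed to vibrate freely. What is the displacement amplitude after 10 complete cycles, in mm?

3.22 mm

ζ = c/(2√(km)) = 73.7/(2√(31100 × 34.2)) = 73.7/2063 = 0.03573.
Logarithmic decrement δ = 2πζ/√(1 − ζ²) = 2π × 0.03573/√(1 − 0.00128) = 0.2246.
After n cycles, x_n/x₀ = e^(−nδ), so x_10 = 30.4 × e^(−10 × 0.2246) = 30.4 × 0.1058 = 3.215 mm.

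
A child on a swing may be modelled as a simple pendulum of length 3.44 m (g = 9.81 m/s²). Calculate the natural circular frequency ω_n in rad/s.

1.69 rad/s

For a simple pendulum ω_n = √(g/L) = √(9.81/3.44) = √2.852 = 1.689 rad/s.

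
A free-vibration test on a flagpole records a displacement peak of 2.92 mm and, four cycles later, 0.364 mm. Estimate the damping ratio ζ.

Logarithmic decrement δ = (1/n)·ln(x₀/x_n) = (1/4)·ln(2.92/0.364) = (1/4)·ln(8.022) = 0.5205.
ζ = δ/√(4π² + δ²) = 0.5205/√(39.48 + 0.271) = 0.5205/6.305 = 0.08256.

0.0826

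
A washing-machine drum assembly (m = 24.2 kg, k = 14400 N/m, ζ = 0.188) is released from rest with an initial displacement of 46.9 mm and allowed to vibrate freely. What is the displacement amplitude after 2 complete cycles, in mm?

4.23 mm

Logarithmic decrement δ = 2πζ/√(1 − ζ²) = 2π × 0.1880/√(1 − 0.0353) = 1.203.
After n cycles, x_n/x₀ = e^(−nδ), so x_2 = 46.9 × e^(−2 × 1.203) = 46.9 × 0.09023 = 4.232 mm.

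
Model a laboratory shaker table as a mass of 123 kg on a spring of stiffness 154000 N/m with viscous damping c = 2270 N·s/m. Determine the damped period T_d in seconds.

ω_n = √(k/m) = √(154000/123) = 35.38 rad/s.
Critical damping c_c = 2√(k·m) = 2√(154000 × 123) = 8704 N·s/m, so ζ = c/c_c = 2270/8704 = 0.2608.
ω_d = ω_n√(1 − ζ²) = 35.38 × √(1 − 0.0680) = 34.16 rad/s.
T_d = 2π/ω_d = 0.1839 s.

0.184 s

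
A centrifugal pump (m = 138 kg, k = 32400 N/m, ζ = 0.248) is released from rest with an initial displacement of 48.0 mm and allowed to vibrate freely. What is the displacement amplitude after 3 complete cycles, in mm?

0.385 mm

Logarithmic decrement δ = 2πζ/√(1 − ζ²) = 2π × 0.2480/√(1 − 0.0615) = 1.608.
After n cycles, x_n/x₀ = e^(−nδ), so x_3 = 48.0 × e^(−3 × 1.608) = 48.0 × 0.008023 = 0.3851 mm.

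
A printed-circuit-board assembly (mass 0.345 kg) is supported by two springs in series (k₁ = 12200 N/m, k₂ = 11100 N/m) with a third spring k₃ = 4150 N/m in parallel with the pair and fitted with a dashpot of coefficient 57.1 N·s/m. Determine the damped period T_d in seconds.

Series pair: k_s = k₁k₂/(k₁+k₂) = (12200)(11100)/(12200 + 11100) = 5812 N/m. In parallel with k₃: k_eq = 5812 + 4150 = 9962 N/m.
ω_n = √(k_eq/m) = √(9962/0.345) = 169.9 rad/s.
Critical damping c_c = 2√(k_eq·m) = 2√(9962 × 0.345) = 117.3 N·s/m, so ζ = c/c_c = 57.1/117.3 = 0.4870.
ω_d = ω_n√(1 − ζ²) = 169.9 × √(1 − 0.237) = 148.4 rad/s.
T_d = 2π/ω_d = 0.04234 s.

0.0423 s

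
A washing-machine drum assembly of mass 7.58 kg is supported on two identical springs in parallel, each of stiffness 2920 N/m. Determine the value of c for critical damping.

421 N·s/m

Parallel springs add: k_eq = 2 × 2920 = 5840 N/m.
c_c = 2√(k_eq·m) = 2√(5840 × 7.58) = 2 × 210.4 = 420.8 N·s/m.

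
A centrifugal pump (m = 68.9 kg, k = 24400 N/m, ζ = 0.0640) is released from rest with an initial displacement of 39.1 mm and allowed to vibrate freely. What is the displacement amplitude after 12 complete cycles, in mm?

Logarithmic decrement δ = 2πζ/√(1 − ζ²) = 2π × 0.06400/√(1 − 0.00410) = 0.4029.
After n cycles, x_n/x₀ = e^(−nδ), so x_12 = 39.1 × e^(−12 × 0.4029) = 39.1 × 0.007944 = 0.3106 mm.

0.311 mm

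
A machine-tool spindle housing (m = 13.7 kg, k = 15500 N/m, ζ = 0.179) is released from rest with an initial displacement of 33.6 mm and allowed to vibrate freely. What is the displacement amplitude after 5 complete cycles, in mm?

Logarithmic decrement δ = 2πζ/√(1 − ζ²) = 2π × 0.1790/√(1 − 0.0320) = 1.143.
After n cycles, x_n/x₀ = e^(−nδ), so x_5 = 33.6 × e^(−5 × 1.143) = 33.6 × 0.003294 = 0.1107 mm.

0.111 mm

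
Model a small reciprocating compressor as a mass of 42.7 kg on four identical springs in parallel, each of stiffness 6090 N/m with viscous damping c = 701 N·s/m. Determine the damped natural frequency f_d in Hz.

Parallel springs add: k_eq = 4 × 6090 = 24360 N/m.
ω_n = √(k_eq/m) = √(24360/42.7) = 23.88 rad/s.
Critical damping c_c = 2√(k_eq·m) = 2√(24360 × 42.7) = 2040 N·s/m, so ζ = c/c_c = 701/2040 = 0.3437.
ω_d = ω_n√(1 − ζ²) = 23.88 × √(1 − 0.118) = 22.43 rad/s.
f_d = ω_d/(2π) = 3.570 Hz.

3.57 Hz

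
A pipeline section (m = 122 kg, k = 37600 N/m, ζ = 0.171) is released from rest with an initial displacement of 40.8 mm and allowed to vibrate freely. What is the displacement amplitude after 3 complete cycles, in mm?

Logarithmic decrement δ = 2πζ/√(1 − ζ²) = 2π × 0.1710/√(1 − 0.0292) = 1.090.
After n cycles, x_n/x₀ = e^(−nδ), so x_3 = 40.8 × e^(−3 × 1.090) = 40.8 × 0.03795 = 1.548 mm.

1.55 mm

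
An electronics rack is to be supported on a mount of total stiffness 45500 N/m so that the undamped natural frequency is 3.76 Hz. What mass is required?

81.5 kg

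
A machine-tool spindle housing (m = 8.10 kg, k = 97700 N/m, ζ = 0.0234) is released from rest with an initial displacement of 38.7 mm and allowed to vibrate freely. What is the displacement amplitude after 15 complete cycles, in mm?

4.26 mm

Logarithmic decrement δ = 2πζ/√(1 − ζ²) = 2π × 0.02340/√(1 − 0.000548) = 0.1471.
After n cycles, x_n/x₀ = e^(−nδ), so x_15 = 38.7 × e^(−15 × 0.1471) = 38.7 × 0.1101 = 4.262 mm.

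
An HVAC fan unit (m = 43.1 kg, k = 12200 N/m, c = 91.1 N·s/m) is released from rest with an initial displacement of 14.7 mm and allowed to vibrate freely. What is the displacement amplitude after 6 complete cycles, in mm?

ζ = c/(2√(km)) = 91.1/(2√(12200 × 43.1)) = 91.1/1450 = 0.06282.
Logarithmic decrement δ = 2πζ/√(1 − ζ²) = 2π × 0.06282/√(1 − 0.00395) = 0.3955.
After n cycles, x_n/x₀ = e^(−nδ), so x_6 = 14.7 × e^(−6 × 0.3955) = 14.7 × 0.09322 = 1.370 mm.

1.37 mm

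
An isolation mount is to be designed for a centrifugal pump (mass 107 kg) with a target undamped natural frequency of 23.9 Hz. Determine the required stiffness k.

2410000 N/m

ω_n = 2πf_n = 2π × 23.9 = 150.2 rad/s.
k = m·ω_n² = 107 × 150.2² = 107 × 22550 = 2413000 N/m.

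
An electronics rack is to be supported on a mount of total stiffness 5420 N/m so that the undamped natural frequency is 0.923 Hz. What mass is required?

161 kg

ω_n = 2πf_n = 2π × 0.923 = 5.799 rad/s.
m = k/ω_n² = 5420/5.799² = 5420/33.63 = 161.2 kg.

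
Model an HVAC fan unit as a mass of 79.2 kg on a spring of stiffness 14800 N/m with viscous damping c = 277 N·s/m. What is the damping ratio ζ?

ω_n = √(k/m) = √(14800/79.2) = 13.67 rad/s.
Critical damping c_c = 2√(k·m) = 2√(14800 × 79.2) = 2165 N·s/m, so ζ = c/c_c = 277/2165 = 0.1279.

0.128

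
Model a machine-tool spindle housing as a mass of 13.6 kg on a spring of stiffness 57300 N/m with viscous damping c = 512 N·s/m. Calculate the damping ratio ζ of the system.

0.290

ω_n = √(k/m) = √(57300/13.6) = 64.91 rad/s.
Critical damping c_c = 2√(k·m) = 2√(57300 × 13.6) = 1766 N·s/m, so ζ = c/c_c = 512/1766 = 0.2900.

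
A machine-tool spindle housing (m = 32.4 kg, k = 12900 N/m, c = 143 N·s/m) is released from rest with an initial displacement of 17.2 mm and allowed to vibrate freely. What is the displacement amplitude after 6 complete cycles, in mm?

0.259 mm

ζ = c/(2√(km)) = 143/(2√(12900 × 32.4)) = 143/1293 = 0.1106.
Logarithmic decrement δ = 2πζ/√(1 − ζ²) = 2π × 0.1106/√(1 − 0.0122) = 0.6992.
After n cycles, x_n/x₀ = e^(−nδ), so x_6 = 17.2 × e^(−6 × 0.6992) = 17.2 × 0.01507 = 0.2592 mm.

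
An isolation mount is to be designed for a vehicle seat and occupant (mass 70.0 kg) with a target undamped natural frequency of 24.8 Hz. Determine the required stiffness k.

1700000 N/m

ω_n = 2πf_n = 2π × 24.8 = 155.8 rad/s.
k = m·ω_n² = 70.0 × 155.8² = 70.0 × 24280 = 1700000 N/m.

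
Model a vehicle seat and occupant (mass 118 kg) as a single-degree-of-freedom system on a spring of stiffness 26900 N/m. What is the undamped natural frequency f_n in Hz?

2.40 Hz

ω_n = √(k/m) = √(26900/118) = √228.0 = 15.10 rad/s.
f_n = ω_n/(2π) = 15.10/6.283 = 2.403 Hz.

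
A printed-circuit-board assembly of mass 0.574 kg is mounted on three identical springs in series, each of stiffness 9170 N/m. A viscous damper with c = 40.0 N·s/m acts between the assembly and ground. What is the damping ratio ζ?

0.477

Series springs: 1/k_eq = 3/9170, so k_eq = 9170/3 = 3057 N/m.
ω_n = √(k_eq/m) = √(3057/0.574) = 72.97 rad/s.
Critical damping c_c = 2√(k_eq·m) = 2√(3057 × 0.574) = 83.77 N·s/m, so ζ = c/c_c = 40.0/83.77 = 0.4775.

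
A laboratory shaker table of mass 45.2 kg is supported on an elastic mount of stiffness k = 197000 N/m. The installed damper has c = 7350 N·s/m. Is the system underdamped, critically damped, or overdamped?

c_c = 2√(k·m) = 5968 N·s/m; ζ = c/c_c = 7350/5968 = 1.23.
Since ζ > 1 the system is overdamped.

overdamped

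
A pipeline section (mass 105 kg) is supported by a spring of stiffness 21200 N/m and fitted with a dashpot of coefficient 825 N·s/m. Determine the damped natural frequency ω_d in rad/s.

ω_n = √(k/m) = √(21200/105) = 14.21 rad/s.
Critical damping c_c = 2√(k·m) = 2√(21200 × 105) = 2984 N·s/m, so ζ = c/c_c = 825/2984 = 0.2765.
ω_d = ω_n√(1 − ζ²) = 14.21 × √(1 − 0.0764) = 13.66 rad/s.

13.7 rad/s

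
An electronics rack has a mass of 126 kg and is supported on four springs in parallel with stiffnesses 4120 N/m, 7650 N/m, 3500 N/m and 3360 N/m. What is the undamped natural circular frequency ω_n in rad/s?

12.2 rad/s

Parallel springs add: k_eq = 4120 + 7650 + 3500 + 3360 = 18630 N/m.
ω_n = √(k_eq/m) = √(18630/126) = √147.9 = 12.16 rad/s.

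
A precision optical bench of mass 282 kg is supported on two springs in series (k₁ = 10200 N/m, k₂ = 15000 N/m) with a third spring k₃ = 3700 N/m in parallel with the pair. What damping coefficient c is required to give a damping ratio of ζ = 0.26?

Series pair: k_s = k₁k₂/(k₁+k₂) = (10200)(15000)/(10200 + 15000) = 6071 N/m. In parallel with k₃: k_eq = 6071 + 3700 = 9771 N/m.
c_c = 2√(k_eq·m) = 2√(9771 × 282) = 3320 N·s/m.
c = ζ·c_c = 0.26 × 3320 = 863.2 N·s/m.

863 N·s/m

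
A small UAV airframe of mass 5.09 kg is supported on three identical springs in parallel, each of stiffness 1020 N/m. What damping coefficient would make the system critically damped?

250 N·s/m

Parallel springs add: k_eq = 3 × 1020 = 3060 N/m.
c_c = 2√(k_eq·m) = 2√(3060 × 5.09) = 2 × 124.8 = 249.6 N·s/m.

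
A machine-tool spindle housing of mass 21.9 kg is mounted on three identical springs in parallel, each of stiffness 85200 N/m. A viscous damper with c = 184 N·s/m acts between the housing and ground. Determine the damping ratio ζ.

Parallel springs add: k_eq = 3 × 85200 = 255600 N/m.
ω_n = √(k_eq/m) = √(255600/21.9) = 108.0 rad/s.
Critical damping c_c = 2√(k_eq·m) = 2√(255600 × 21.9) = 4732 N·s/m, so ζ = c/c_c = 184/4732 = 0.03889.

0.0389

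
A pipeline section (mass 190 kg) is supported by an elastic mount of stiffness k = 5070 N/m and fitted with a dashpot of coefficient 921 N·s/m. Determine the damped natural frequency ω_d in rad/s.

ω_n = √(k/m) = √(5070/190) = 5.166 rad/s.
Critical damping c_c = 2√(k·m) = 2√(5070 × 190) = 1963 N·s/m, so ζ = c/c_c = 921/1963 = 0.4692.
ω_d = ω_n√(1 − ζ²) = 5.166 × √(1 − 0.220) = 4.562 rad/s.

4.56 rad/s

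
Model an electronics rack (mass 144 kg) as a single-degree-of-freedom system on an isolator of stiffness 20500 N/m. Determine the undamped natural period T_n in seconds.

0.527 s

ω_n = √(k/m) = √(20500/144) = √142.4 = 11.93 rad/s.
T_n = 2π/ω_n = 6.283/11.93 = 0.5266 s.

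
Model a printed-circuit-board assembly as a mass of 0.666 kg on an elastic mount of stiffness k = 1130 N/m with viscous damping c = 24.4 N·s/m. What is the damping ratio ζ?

ω_n = √(k/m) = √(1130/0.666) = 41.19 rad/s.
Critical damping c_c = 2√(k·m) = 2√(1130 × 0.666) = 54.87 N·s/m, so ζ = c/c_c = 24.4/54.87 = 0.4447.

0.445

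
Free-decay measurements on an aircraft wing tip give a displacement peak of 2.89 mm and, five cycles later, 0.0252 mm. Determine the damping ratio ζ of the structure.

Logarithmic decrement δ = (1/n)·ln(x₀/x_n) = (1/5)·ln(2.89/0.0252) = (1/5)·ln(114.7) = 0.9484.
ζ = δ/√(4π² + δ²) = 0.9484/√(39.48 + 0.900) = 0.9484/6.354 = 0.1493.

0.149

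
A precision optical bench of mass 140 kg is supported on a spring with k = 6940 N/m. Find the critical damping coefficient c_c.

c_c = 2√(k·m) = 2√(6940 × 140) = 2 × 985.7 = 1971 N·s/m.

1970 N·s/m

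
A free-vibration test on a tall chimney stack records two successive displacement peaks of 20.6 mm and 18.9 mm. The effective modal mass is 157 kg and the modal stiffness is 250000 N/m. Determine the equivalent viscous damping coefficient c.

Logarithmic decrement δ = (1/n)·ln(x₀/x_n) = (1/1)·ln(20.6/18.9) = (1/1)·ln(1.090) = 0.08613.
ζ = δ/√(4π² + δ²) = 0.08613/√(39.48 + 0.00742) = 0.08613/6.284 = 0.01371.
c = ζ · 2√(km) = 0.01371 × 2√(250000 × 157) = 0.01371 × 12530 = 171.7 N·s/m.

172 N·s/m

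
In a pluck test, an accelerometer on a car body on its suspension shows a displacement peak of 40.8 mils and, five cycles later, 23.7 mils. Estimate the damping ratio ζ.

0.0173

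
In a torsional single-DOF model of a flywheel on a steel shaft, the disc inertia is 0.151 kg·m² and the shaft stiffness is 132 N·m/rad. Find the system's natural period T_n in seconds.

ω_n = √(k_t/J) = √(132/0.151) = √874.2 = 29.57 rad/s.
T_n = 2π/ω_n = 6.283/29.57 = 0.2125 s.

0.213 s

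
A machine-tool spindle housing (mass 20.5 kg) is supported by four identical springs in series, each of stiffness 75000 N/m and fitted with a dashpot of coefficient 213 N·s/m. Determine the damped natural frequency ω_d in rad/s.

Series springs: 1/k_eq = 4/75000, so k_eq = 75000/4 = 18750 N/m.
ω_n = √(k_eq/m) = √(18750/20.5) = 30.24 rad/s.
Critical damping c_c = 2√(k_eq·m) = 2√(18750 × 20.5) = 1240 N·s/m, so ζ = c/c_c = 213/1240 = 0.1718.
ω_d = ω_n√(1 − ζ²) = 30.24 × √(1 − 0.0295) = 29.79 rad/s.

29.8 rad/s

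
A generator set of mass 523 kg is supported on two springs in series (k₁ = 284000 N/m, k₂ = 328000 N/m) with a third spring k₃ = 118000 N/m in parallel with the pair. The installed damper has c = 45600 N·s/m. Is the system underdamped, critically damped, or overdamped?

overdamped

Series pair: k_s = k₁k₂/(k₁+k₂) = (284000)(328000)/(284000 + 328000) = 152200 N/m. In parallel with k₃: k_eq = 152200 + 118000 = 270200 N/m.
c_c = 2√(k_eq·m) = 23780 N·s/m; ζ = c/c_c = 45600/23780 = 1.92.
Since ζ > 1 the system is overdamped.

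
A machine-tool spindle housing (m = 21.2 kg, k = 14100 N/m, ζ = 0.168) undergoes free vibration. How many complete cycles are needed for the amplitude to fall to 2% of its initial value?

Logarithmic decrement δ = 2πζ/√(1 − ζ²) = 2π × 0.1680/√(1 − 0.0282) = 1.071.
x_n/x₀ = e^(−nδ) ≤ 0.02; take ln: n ≥ ln(1/0.02)/δ = 3.912/1.071 = 3.653.
So 4 complete cycles are required.

4 cycles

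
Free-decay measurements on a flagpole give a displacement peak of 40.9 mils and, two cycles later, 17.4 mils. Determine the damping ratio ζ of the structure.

0.0679

Logarithmic decrement δ = (1/n)·ln(x₀/x_n) = (1/2)·ln(40.9/17.4) = (1/2)·ln(2.351) = 0.4273.
ζ = δ/√(4π² + δ²) = 0.4273/√(39.48 + 0.183) = 0.4273/6.298 = 0.06785.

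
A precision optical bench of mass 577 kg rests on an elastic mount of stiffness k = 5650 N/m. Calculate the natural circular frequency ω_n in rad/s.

3.13 rad/s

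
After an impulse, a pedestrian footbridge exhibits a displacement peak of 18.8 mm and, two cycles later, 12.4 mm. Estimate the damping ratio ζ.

0.0331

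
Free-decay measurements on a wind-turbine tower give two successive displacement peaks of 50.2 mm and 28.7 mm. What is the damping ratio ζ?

Logarithmic decrement δ = (1/n)·ln(x₀/x_n) = (1/1)·ln(50.2/28.7) = (1/1)·ln(1.749) = 0.5591.
ζ = δ/√(4π² + δ²) = 0.5591/√(39.48 + 0.313) = 0.5591/6.308 = 0.08864.

0.0886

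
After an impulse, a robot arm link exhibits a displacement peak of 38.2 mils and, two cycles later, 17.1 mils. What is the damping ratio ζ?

0.0638

Logarithmic decrement δ = (1/n)·ln(x₀/x_n) = (1/2)·ln(38.2/17.1) = (1/2)·ln(2.234) = 0.4019.
ζ = δ/√(4π² + δ²) = 0.4019/√(39.48 + 0.162) = 0.4019/6.296 = 0.06383.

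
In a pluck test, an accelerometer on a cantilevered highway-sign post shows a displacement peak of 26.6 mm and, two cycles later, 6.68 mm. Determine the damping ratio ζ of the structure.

0.109

Logarithmic decrement δ = (1/n)·ln(x₀/x_n) = (1/2)·ln(26.6/6.68) = (1/2)·ln(3.982) = 0.6909.
ζ = δ/√(4π² + δ²) = 0.6909/√(39.48 + 0.477) = 0.6909/6.321 = 0.1093.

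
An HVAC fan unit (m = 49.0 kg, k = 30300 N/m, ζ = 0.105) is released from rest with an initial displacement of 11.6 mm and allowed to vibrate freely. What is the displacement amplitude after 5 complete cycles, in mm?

Logarithmic decrement δ = 2πζ/√(1 − ζ²) = 2π × 0.1050/√(1 − 0.0110) = 0.6634.
After n cycles, x_n/x₀ = e^(−nδ), so x_5 = 11.6 × e^(−5 × 0.6634) = 11.6 × 0.03626 = 0.4206 mm.

0.421 mm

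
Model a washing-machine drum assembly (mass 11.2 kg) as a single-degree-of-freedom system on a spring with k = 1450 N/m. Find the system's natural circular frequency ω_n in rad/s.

11.4 rad/s

ω_n = √(k/m) = √(1450/11.2) = √129.5 = 11.38 rad/s.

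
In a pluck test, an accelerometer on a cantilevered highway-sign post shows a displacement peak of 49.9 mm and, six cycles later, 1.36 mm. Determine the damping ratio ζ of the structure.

Logarithmic decrement δ = (1/n)·ln(x₀/x_n) = (1/6)·ln(49.9/1.36) = (1/6)·ln(36.69) = 0.6004.
ζ = δ/√(4π² + δ²) = 0.6004/√(39.48 + 0.361) = 0.6004/6.312 = 0.09513.

0.0951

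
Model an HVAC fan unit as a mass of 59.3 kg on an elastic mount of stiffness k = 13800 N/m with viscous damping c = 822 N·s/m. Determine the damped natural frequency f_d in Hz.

2.16 Hz

ω_n = √(k/m) = √(13800/59.3) = 15.25 rad/s.
Critical damping c_c = 2√(k·m) = 2√(13800 × 59.3) = 1809 N·s/m, so ζ = c/c_c = 822/1809 = 0.4543.
ω_d = ω_n√(1 − ζ²) = 15.25 × √(1 − 0.206) = 13.59 rad/s.
f_d = ω_d/(2π) = 2.163 Hz.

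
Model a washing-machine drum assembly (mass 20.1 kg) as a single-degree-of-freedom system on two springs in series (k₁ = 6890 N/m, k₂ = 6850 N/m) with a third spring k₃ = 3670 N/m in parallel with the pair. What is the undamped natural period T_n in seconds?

0.334 s

Series pair: k_s = k₁k₂/(k₁+k₂) = (6890)(6850)/(6890 + 6850) = 3435 N/m. In parallel with k₃: k_eq = 3435 + 3670 = 7105 N/m.
ω_n = √(k_eq/m) = √(7105/20.1) = √353.5 = 18.80 rad/s.
T_n = 2π/ω_n = 6.283/18.80 = 0.3342 s.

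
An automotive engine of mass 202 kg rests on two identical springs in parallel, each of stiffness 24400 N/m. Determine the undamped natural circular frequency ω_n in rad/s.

Parallel springs add: k_eq = 2 × 24400 = 48800 N/m.
ω_n = √(k_eq/m) = √(48800/202) = √241.6 = 15.54 rad/s.

15.5 rad/s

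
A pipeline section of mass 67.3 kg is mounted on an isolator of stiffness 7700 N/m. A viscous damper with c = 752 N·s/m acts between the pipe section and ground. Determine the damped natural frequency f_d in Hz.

ω_n = √(k/m) = √(7700/67.3) = 10.70 rad/s.
Critical damping c_c = 2√(k·m) = 2√(7700 × 67.3) = 1440 N·s/m, so ζ = c/c_c = 752/1440 = 0.5223.
ω_d = ω_n√(1 − ζ²) = 10.70 × √(1 − 0.273) = 9.121 rad/s.
f_d = ω_d/(2π) = 1.452 Hz.

1.45 Hz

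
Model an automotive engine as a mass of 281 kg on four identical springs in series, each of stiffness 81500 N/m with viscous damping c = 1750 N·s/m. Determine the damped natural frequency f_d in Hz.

Series springs: 1/k_eq = 4/81500, so k_eq = 81500/4 = 20380 N/m.
ω_n = √(k_eq/m) = √(20380/281) = 8.515 rad/s.
Critical damping c_c = 2√(k_eq·m) = 2√(20380 × 281) = 4786 N·s/m, so ζ = c/c_c = 1750/4786 = 0.3657.
ω_d = ω_n√(1 − ζ²) = 8.515 × √(1 − 0.134) = 7.925 rad/s.
f_d = ω_d/(2π) = 1.261 Hz.

1.26 Hz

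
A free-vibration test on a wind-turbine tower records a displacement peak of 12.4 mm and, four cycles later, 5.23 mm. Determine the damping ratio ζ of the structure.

0.0343

Logarithmic decrement δ = (1/n)·ln(x₀/x_n) = (1/4)·ln(12.4/5.23) = (1/4)·ln(2.371) = 0.2158.
ζ = δ/√(4π² + δ²) = 0.2158/√(39.48 + 0.0466) = 0.2158/6.287 = 0.03433.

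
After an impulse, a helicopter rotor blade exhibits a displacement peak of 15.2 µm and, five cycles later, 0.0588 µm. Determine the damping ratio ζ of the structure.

Logarithmic decrement δ = (1/n)·ln(x₀/x_n) = (1/5)·ln(15.2/0.0588) = (1/5)·ln(258.5) = 1.111.
ζ = δ/√(4π² + δ²) = 1.111/√(39.48 + 1.23) = 1.111/6.381 = 0.1741.

0.174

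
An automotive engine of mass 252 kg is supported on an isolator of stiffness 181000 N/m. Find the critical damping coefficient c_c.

13500 N·s/m

c_c = 2√(k·m) = 2√(181000 × 252) = 2 × 6754 = 13510 N·s/m.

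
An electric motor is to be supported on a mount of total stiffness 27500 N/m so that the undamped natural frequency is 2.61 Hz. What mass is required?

102 kg

ω_n = 2πf_n = 2π × 2.61 = 16.40 rad/s.
m = k/ω_n² = 27500/16.40² = 27500/268.9 = 102.3 kg.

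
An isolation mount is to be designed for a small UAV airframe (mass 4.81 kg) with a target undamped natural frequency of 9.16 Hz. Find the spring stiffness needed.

15900 N/m

ω_n = 2πf_n = 2π × 9.16 = 57.55 rad/s.
k = m·ω_n² = 4.81 × 57.55² = 4.81 × 3312 = 15930 N/m.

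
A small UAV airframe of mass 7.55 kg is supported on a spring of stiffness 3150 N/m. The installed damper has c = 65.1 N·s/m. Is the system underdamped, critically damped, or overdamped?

underdamped

c_c = 2√(k·m) = 308.4 N·s/m; ζ = c/c_c = 65.1/308.4 = 0.211.
Since ζ < 1 the system is underdamped.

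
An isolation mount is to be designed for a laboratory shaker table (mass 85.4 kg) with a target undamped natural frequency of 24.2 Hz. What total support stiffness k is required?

ω_n = 2πf_n = 2π × 24.2 = 152.1 rad/s.
k = m·ω_n² = 85.4 × 152.1² = 85.4 × 23120 = 1974000 N/m.

1970000 N/m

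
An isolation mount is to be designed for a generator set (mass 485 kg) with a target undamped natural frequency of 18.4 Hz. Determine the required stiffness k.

6480000 N/m

ω_n = 2πf_n = 2π × 18.4 = 115.6 rad/s.
k = m·ω_n² = 485 × 115.6² = 485 × 13370 = 6482000 N/m.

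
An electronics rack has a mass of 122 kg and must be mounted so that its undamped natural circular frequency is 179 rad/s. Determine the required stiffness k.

k = m·ω_n² = 122 × 179.0² = 122 × 32040 = 3909000 N/m.

3910000 N/m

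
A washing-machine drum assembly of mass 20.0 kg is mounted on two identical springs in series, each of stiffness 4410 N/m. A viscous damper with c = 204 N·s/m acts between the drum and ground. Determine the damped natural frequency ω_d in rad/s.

9.18 rad/s

Series springs: 1/k_eq = 2/4410, so k_eq = 4410/2 = 2205 N/m.
ω_n = √(k_eq/m) = √(2205/20.0) = 10.50 rad/s.
Critical damping c_c = 2√(k_eq·m) = 2√(2205 × 20.0) = 420.0 N·s/m, so ζ = c/c_c = 204/420.0 = 0.4857.
ω_d = ω_n√(1 − ζ²) = 10.50 × √(1 − 0.236) = 9.178 rad/s.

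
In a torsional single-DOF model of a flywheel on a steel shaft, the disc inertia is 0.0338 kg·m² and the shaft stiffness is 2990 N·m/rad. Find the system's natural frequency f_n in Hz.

47.3 Hz

ω_n = √(k_t/J) = √(2990/0.0338) = √88460 = 297.4 rad/s.
f_n = ω_n/(2π) = 297.4/6.283 = 47.34 Hz.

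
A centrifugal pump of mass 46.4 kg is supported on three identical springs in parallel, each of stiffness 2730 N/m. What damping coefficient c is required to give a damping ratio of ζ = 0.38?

Parallel springs add: k_eq = 3 × 2730 = 8190 N/m.
c_c = 2√(k_eq·m) = 2√(8190 × 46.4) = 1233 N·s/m.
c = ζ·c_c = 0.38 × 1233 = 468.5 N·s/m.

469 N·s/m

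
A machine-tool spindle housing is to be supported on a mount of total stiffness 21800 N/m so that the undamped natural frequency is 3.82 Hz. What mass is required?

ω_n = 2πf_n = 2π × 3.82 = 24.00 rad/s.
m = k/ω_n² = 21800/24.00² = 21800/576.1 = 37.84 kg.

37.8 kg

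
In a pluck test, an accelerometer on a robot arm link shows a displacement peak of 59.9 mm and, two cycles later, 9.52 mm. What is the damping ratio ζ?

Logarithmic decrement δ = (1/n)·ln(x₀/x_n) = (1/2)·ln(59.9/9.52) = (1/2)·ln(6.292) = 0.9196.
ζ = δ/√(4π² + δ²) = 0.9196/√(39.48 + 0.846) = 0.9196/6.350 = 0.1448.

0.145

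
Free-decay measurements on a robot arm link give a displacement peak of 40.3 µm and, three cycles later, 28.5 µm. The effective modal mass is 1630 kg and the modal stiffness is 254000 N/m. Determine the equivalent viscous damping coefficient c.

748 N·s/m

Logarithmic decrement δ = (1/n)·ln(x₀/x_n) = (1/3)·ln(40.3/28.5) = (1/3)·ln(1.414) = 0.1155.
ζ = δ/√(4π² + δ²) = 0.1155/√(39.48 + 0.0133) = 0.1155/6.284 = 0.01838.
c = ζ · 2√(km) = 0.01838 × 2√(254000 × 1630) = 0.01838 × 40690 = 747.8 N·s/m.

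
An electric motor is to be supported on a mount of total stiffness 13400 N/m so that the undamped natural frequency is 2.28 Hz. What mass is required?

ω_n = 2πf_n = 2π × 2.28 = 14.33 rad/s.
m = k/ω_n² = 13400/14.33² = 13400/205.2 = 65.29 kg.

65.3 kg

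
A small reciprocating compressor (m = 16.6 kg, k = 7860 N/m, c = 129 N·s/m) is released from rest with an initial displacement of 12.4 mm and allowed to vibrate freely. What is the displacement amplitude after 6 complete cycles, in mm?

0.0132 mm

ζ = c/(2√(km)) = 129/(2√(7860 × 16.6)) = 129/722.4 = 0.1786.
Logarithmic decrement δ = 2πζ/√(1 − ζ²) = 2π × 0.1786/√(1 − 0.0319) = 1.140.
After n cycles, x_n/x₀ = e^(−nδ), so x_6 = 12.4 × e^(−6 × 1.140) = 12.4 × 0.001068 = 0.01325 mm.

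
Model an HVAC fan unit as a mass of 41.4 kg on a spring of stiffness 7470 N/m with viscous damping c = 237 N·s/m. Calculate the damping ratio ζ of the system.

0.213

ω_n = √(k/m) = √(7470/41.4) = 13.43 rad/s.
Critical damping c_c = 2√(k·m) = 2√(7470 × 41.4) = 1112 N·s/m, so ζ = c/c_c = 237/1112 = 0.2131.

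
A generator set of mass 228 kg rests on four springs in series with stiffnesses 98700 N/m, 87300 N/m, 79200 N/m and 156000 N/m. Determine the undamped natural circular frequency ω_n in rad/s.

10.4 rad/s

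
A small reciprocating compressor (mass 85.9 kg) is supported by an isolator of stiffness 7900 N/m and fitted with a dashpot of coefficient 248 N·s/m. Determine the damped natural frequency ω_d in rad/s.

ω_n = √(k/m) = √(7900/85.9) = 9.590 rad/s.
Critical damping c_c = 2√(k·m) = 2√(7900 × 85.9) = 1648 N·s/m, so ζ = c/c_c = 248/1648 = 0.1505.
ω_d = ω_n√(1 − ζ²) = 9.590 × √(1 − 0.0227) = 9.481 rad/s.

9.48 rad/s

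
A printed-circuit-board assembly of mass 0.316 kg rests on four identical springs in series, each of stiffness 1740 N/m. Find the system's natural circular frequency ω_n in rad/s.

Series springs: 1/k_eq = 4/1740, so k_eq = 1740/4 = 435.0 N/m.
ω_n = √(k_eq/m) = √(435.0/0.316) = √1377 = 37.10 rad/s.

37.1 rad/s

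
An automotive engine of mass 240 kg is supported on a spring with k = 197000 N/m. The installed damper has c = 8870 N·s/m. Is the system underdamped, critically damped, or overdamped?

c_c = 2√(k·m) = 13750 N·s/m; ζ = c/c_c = 8870/13750 = 0.645.
Since ζ < 1 the system is underdamped.

underdamped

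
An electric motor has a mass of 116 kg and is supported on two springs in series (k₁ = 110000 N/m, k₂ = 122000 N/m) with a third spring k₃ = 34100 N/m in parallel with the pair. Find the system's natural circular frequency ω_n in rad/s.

28.2 rad/s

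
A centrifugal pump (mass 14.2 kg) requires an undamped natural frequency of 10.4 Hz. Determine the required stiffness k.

60600 N/m

ω_n = 2πf_n = 2π × 10.4 = 65.35 rad/s.
k = m·ω_n² = 14.2 × 65.35² = 14.2 × 4270 = 60630 N/m.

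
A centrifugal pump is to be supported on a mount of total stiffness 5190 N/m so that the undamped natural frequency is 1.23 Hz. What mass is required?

86.9 kg

ω_n = 2πf_n = 2π × 1.23 = 7.728 rad/s.
m = k/ω_n² = 5190/7.728² = 5190/59.73 = 86.90 kg.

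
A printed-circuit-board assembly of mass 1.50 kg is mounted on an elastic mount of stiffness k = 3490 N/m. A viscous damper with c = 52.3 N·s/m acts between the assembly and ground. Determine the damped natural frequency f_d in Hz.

7.16 Hz

ω_n = √(k/m) = √(3490/1.50) = 48.24 rad/s.
Critical damping c_c = 2√(k·m) = 2√(3490 × 1.50) = 144.7 N·s/m, so ζ = c/c_c = 52.3/144.7 = 0.3614.
ω_d = ω_n√(1 − ζ²) = 48.24 × √(1 − 0.131) = 44.97 rad/s.
f_d = ω_d/(2π) = 7.158 Hz.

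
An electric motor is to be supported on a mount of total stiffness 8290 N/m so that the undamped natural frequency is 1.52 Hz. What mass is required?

90.9 kg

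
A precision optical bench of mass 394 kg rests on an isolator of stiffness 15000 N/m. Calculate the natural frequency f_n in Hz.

0.982 Hz

ω_n = √(k/m) = √(15000/394) = √38.07 = 6.170 rad/s.
f_n = ω_n/(2π) = 6.170/6.283 = 0.9820 Hz.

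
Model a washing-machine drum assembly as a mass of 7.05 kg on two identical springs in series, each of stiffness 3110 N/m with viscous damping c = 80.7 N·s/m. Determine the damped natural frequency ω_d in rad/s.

Series springs: 1/k_eq = 2/3110, so k_eq = 3110/2 = 1555 N/m.
ω_n = √(k_eq/m) = √(1555/7.05) = 14.85 rad/s.
Critical damping c_c = 2√(k_eq·m) = 2√(1555 × 7.05) = 209.4 N·s/m, so ζ = c/c_c = 80.7/209.4 = 0.3854.
ω_d = ω_n√(1 − ζ²) = 14.85 × √(1 − 0.149) = 13.70 rad/s.

13.7 rad/s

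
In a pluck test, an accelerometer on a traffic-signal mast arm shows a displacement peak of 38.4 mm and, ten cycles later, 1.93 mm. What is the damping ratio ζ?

0.0475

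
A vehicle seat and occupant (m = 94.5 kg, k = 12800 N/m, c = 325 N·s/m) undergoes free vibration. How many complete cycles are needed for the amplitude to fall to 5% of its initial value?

4 cycles

ζ = c/(2√(km)) = 325/(2√(12800 × 94.5)) = 325/2200 = 0.1478.
Logarithmic decrement δ = 2πζ/√(1 − ζ²) = 2π × 0.1478/√(1 − 0.0218) = 0.9387.
x_n/x₀ = e^(−nδ) ≤ 0.05; take ln: n ≥ ln(1/0.05)/δ = 2.996/0.9387 = 3.192.
So 4 complete cycles are required.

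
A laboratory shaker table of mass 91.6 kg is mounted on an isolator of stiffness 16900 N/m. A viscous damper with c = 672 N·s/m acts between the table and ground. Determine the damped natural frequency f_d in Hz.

2.08 Hz

ω_n = √(k/m) = √(16900/91.6) = 13.58 rad/s.
Critical damping c_c = 2√(k·m) = 2√(16900 × 91.6) = 2488 N·s/m, so ζ = c/c_c = 672/2488 = 0.2701.
ω_d = ω_n√(1 − ζ²) = 13.58 × √(1 − 0.0729) = 13.08 rad/s.
f_d = ω_d/(2π) = 2.081 Hz.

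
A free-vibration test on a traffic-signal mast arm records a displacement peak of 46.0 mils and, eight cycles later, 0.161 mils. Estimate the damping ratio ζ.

0.112

Logarithmic decrement δ = (1/n)·ln(x₀/x_n) = (1/8)·ln(46.0/0.161) = (1/8)·ln(285.7) = 0.7069.
ζ = δ/√(4π² + δ²) = 0.7069/√(39.48 + 0.500) = 0.7069/6.323 = 0.1118.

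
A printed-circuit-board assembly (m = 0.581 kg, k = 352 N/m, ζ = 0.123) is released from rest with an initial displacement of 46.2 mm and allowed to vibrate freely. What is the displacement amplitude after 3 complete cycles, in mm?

Logarithmic decrement δ = 2πζ/√(1 − ζ²) = 2π × 0.1230/√(1 − 0.0151) = 0.7787.
After n cycles, x_n/x₀ = e^(−nδ), so x_3 = 46.2 × e^(−3 × 0.7787) = 46.2 × 0.09669 = 4.467 mm.

4.47 mm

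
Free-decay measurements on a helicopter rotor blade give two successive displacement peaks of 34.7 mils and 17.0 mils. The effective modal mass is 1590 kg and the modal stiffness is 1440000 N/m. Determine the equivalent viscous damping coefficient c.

10800 N·s/m

Logarithmic decrement δ = (1/n)·ln(x₀/x_n) = (1/1)·ln(34.7/17.0) = (1/1)·ln(2.041) = 0.7135.
ζ = δ/√(4π² + δ²) = 0.7135/√(39.48 + 0.509) = 0.7135/6.324 = 0.1128.
c = ζ · 2√(km) = 0.1128 × 2√(1440000 × 1590) = 0.1128 × 95700 = 10800 N·s/m.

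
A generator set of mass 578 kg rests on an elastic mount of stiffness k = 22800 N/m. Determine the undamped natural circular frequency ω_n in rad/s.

ω_n = √(k/m) = √(22800/578) = √39.45 = 6.281 rad/s.

6.28 rad/s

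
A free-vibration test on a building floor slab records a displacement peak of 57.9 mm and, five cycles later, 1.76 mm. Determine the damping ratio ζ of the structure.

0.111

Logarithmic decrement δ = (1/n)·ln(x₀/x_n) = (1/5)·ln(57.9/1.76) = (1/5)·ln(32.90) = 0.6987.
ζ = δ/√(4π² + δ²) = 0.6987/√(39.48 + 0.488) = 0.6987/6.322 = 0.1105.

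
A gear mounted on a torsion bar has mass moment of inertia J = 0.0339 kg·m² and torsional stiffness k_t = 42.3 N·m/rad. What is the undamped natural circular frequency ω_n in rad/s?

35.3 rad/s

ω_n = √(k_t/J) = √(42.3/0.0339) = √1248 = 35.32 rad/s.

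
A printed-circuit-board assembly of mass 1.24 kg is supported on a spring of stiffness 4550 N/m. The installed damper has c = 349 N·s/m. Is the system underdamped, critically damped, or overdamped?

c_c = 2√(k·m) = 150.2 N·s/m; ζ = c/c_c = 349/150.2 = 2.32.
Since ζ > 1 the system is overdamped.

overdamped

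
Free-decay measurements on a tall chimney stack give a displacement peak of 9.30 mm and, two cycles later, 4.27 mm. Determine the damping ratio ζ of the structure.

0.0618

Logarithmic decrement δ = (1/n)·ln(x₀/x_n) = (1/2)·ln(9.30/4.27) = (1/2)·ln(2.178) = 0.3892.
ζ = δ/√(4π² + δ²) = 0.3892/√(39.48 + 0.151) = 0.3892/6.295 = 0.06182.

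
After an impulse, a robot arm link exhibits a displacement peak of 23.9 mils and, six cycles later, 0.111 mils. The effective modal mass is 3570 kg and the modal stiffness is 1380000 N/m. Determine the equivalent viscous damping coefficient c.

19800 N·s/m

Logarithmic decrement δ = (1/n)·ln(x₀/x_n) = (1/6)·ln(23.9/0.111) = (1/6)·ln(215.3) = 0.8954.
ζ = δ/√(4π² + δ²) = 0.8954/√(39.48 + 0.802) = 0.8954/6.347 = 0.1411.
c = ζ · 2√(km) = 0.1411 × 2√(1380000 × 3570) = 0.1411 × 140400 = 19800 N·s/m.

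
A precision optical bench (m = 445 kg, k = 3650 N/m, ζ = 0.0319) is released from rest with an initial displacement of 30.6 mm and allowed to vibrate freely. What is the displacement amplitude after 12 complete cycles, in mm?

2.76 mm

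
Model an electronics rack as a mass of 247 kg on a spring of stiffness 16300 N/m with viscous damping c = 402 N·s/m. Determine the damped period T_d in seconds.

0.777 s

ω_n = √(k/m) = √(16300/247) = 8.124 rad/s.
Critical damping c_c = 2√(k·m) = 2√(16300 × 247) = 4013 N·s/m, so ζ = c/c_c = 402/4013 = 0.1002.
ω_d = ω_n√(1 − ζ²) = 8.124 × √(1 − 0.0100) = 8.083 rad/s.
T_d = 2π/ω_d = 0.7774 s.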